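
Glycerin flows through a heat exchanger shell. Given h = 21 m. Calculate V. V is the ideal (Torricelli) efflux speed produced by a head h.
Formula: V = \sqrt{2 g h}
V = √(2·9.81·21) = 20.3 m/s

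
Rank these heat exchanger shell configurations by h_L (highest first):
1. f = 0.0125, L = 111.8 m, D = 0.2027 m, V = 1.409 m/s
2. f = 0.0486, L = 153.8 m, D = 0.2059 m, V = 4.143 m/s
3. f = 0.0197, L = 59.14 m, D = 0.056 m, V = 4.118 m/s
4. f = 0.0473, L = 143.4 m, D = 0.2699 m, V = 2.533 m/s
Case 1: h_L = 0.6976 m
Case 2: h_L = 31.76 m
Case 3: h_L = 17.98 m
Case 4: h_L = 8.218 m
Ranking (highest first): 2, 3, 4, 1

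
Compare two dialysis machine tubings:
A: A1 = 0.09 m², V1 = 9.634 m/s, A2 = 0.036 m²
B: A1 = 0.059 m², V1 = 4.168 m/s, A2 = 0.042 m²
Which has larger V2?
V2(A) = 24.09 m/s, V2(B) = 5.855 m/s. Answer: A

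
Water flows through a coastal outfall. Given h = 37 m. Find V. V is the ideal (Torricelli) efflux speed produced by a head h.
Formula: V = \sqrt{2 g h}
V = √(2·9.81·37) = 26.94 m/s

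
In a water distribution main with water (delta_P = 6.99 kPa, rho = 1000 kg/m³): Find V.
Formula: V = \sqrt{\frac{2 \Delta P}{\rho}}
V = √(2·(6.99·1000)/1000) = 3.739 m/s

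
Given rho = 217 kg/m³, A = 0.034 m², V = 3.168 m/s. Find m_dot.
Formula: \dot{m} = \rho A V
m_dot = 217·0.034·3.168 = 23.37 kg/s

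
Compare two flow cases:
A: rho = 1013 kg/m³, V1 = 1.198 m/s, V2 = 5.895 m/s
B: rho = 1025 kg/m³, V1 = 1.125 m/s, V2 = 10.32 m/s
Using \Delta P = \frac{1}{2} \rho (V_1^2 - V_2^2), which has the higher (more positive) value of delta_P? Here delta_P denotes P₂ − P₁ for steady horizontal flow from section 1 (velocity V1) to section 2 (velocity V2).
delta_P(A) = -16.87 kPa, delta_P(B) = -53.93 kPa. Answer: A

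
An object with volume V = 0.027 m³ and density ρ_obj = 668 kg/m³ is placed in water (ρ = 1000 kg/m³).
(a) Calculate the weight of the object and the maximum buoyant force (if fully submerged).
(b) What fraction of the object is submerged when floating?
(a) W=rho_obj*g*V=668*9.81*0.027=176.9 N; F_B(max)=rho*g*V=1000*9.81*0.027=264.9 N
(b) Floating fraction=rho_obj/rho=668/1000=0.668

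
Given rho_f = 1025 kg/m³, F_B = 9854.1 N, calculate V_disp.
Formula: F_B = \rho_f g V_{disp}
Substituting knowns: 9854.1 = 1025·9.81·V_disp
Solving for V_disp: V_disp = 9854.1/(1025·9.81) = 0.98 m³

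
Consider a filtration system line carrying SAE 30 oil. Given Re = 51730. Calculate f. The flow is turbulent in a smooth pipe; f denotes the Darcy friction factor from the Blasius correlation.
Formula: f = \frac{0.316}{Re^{0.25}}
f = 0.316/51730^0.25 = 0.02095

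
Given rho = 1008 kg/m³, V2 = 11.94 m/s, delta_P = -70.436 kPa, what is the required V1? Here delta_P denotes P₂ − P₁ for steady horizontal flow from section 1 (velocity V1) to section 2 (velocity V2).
Formula: \Delta P = \frac{1}{2} \rho (V_1^2 - V_2^2)
Substituting knowns: -70.436 = 0.5·1008·(V1² − 11.94²)/1000
Solving for V1: V1 = √(11.94² + 2·(-70.436·1000)/1008) = 1.676 m/s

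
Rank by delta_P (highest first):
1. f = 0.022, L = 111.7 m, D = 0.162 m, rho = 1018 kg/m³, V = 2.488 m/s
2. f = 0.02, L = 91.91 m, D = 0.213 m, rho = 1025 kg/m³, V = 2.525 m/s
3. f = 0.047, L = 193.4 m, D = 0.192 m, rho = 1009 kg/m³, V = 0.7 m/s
Case 1: delta_P = 47.79 kPa
Case 2: delta_P = 28.2 kPa
Case 3: delta_P = 11.7 kPa
Ranking (highest first): 1, 2, 3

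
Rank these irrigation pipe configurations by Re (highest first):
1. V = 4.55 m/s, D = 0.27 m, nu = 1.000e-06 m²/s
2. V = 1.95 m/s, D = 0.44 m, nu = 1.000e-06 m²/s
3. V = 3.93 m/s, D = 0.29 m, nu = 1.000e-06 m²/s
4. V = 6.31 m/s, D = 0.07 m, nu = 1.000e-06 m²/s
Case 1: Re = 1.228e+06
Case 2: Re = 858000
Case 3: Re = 1.140e+06
Case 4: Re = 441700
Ranking (highest first): 1, 3, 2, 4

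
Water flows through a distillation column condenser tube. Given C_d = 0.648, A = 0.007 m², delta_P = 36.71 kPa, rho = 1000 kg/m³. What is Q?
Formula: Q = C_d A \sqrt{\frac{2 \Delta P}{\rho}}
Q = 0.648·0.007·√(2·(36.71·1000)/1000)·1000 = 38.87 L/s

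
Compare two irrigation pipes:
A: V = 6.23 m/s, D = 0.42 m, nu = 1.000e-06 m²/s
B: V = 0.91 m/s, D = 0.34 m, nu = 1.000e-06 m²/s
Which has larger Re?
Re(A) = 2.617e+06, Re(B) = 309400. Answer: A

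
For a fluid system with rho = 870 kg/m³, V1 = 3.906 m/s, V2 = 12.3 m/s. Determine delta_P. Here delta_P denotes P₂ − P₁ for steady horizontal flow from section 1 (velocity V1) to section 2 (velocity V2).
Formula: \Delta P = \frac{1}{2} \rho (V_1^2 - V_2^2)
delta_P = 0.5·870·(3.906² − 12.3²)/1000 = -59.17 kPa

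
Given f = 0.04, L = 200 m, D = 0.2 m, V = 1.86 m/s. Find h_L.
Formula: h_L = f \frac{L}{D} \frac{V^2}{2g}
h_L = 0.04·(200/0.2)·1.86²/(2·9.81) = 7.053 m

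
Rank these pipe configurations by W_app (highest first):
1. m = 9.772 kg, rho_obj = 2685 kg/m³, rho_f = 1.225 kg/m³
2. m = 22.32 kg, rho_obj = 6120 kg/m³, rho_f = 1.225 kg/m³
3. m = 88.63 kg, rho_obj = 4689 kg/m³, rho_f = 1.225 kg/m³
Case 1: W_app = 95.82 N
Case 2: W_app = 218.9 N
Case 3: W_app = 869.2 N
Ranking (highest first): 3, 2, 1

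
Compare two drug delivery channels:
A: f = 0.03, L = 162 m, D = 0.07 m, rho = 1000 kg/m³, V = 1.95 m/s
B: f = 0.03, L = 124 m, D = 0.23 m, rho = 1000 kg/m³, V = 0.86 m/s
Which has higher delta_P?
delta_P(A) = 132 kPa, delta_P(B) = 5.981 kPa. Answer: A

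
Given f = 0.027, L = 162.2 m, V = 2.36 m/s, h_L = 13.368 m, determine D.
Formula: h_L = f \frac{L}{D} \frac{V^2}{2g}
Substituting knowns: 13.368 = 0.027·(162.2/D)·2.36²/(2·9.81)
Solving for D: D = 0.027·162.2·2.36²/(2·9.81·13.368) = 0.093 m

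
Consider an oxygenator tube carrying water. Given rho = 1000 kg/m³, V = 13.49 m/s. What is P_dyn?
Formula: P_{dyn} = \frac{1}{2} \rho V^2
P_dyn = 0.5·1000·13.49²/1000 = 90.99 kPa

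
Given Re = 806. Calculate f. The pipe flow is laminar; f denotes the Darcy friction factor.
Formula: f = \frac{64}{Re}
f = 64/806 = 0.0794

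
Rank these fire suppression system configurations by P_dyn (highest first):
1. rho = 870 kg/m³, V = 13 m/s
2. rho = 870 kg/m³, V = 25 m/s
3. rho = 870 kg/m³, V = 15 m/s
Case 1: P_dyn = 73.52 kPa
Case 2: P_dyn = 271.9 kPa
Case 3: P_dyn = 97.88 kPa
Ranking (highest first): 2, 3, 1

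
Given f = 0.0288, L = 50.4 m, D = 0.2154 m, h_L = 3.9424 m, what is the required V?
Formula: h_L = f \frac{L}{D} \frac{V^2}{2g}
Substituting knowns: 3.9424 = 0.0288·(50.4/0.2154)·V²/(2·9.81)
Solving for V: V = √(3.9424·2·9.81/(0.0288·(50.4/0.2154))) = 3.388 m/s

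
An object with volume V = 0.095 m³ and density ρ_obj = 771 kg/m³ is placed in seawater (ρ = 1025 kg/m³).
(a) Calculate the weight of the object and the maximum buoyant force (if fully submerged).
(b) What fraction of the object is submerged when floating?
(a) W=rho_obj*g*V=771*9.81*0.095=718.5 N; F_B(max)=rho*g*V=1025*9.81*0.095=955.2 N
(b) Floating fraction=rho_obj/rho=771/1025=0.752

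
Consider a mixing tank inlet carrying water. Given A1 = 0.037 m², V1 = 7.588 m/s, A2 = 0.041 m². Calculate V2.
Formula: V_2 = \frac{A_1 V_1}{A_2}
V2 = 0.037·7.588/0.041 = 6.848 m/s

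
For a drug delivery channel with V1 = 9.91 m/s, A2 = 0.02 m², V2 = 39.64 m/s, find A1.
Formula: V_2 = \frac{A_1 V_1}{A_2}
Substituting knowns: 39.64 = A1·9.91/0.02
Solving for A1: A1 = 39.64·0.02/9.91 = 0.08 m²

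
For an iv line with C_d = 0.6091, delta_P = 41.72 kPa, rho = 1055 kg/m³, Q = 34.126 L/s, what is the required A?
Formula: Q = C_d A \sqrt{\frac{2 \Delta P}{\rho}}
Substituting knowns: 34.126 = 0.6091·A·√(2·(41.72·1000)/1055)·1000
Solving for A: A = (34.126/1000)/(0.6091·√(2·(41.72·1000)/1055)) = 0.0063 m²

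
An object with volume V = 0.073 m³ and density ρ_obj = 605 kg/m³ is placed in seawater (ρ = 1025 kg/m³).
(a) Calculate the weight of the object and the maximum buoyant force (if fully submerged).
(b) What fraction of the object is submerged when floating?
(a) W=rho_obj*g*V=605*9.81*0.073=433.3 N; F_B(max)=rho*g*V=1025*9.81*0.073=734.0 N
(b) Floating fraction=rho_obj/rho=605/1025=0.590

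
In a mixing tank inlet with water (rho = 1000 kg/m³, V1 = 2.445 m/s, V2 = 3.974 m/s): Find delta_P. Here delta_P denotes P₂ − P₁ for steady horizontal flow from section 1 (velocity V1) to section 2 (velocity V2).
Formula: \Delta P = \frac{1}{2} \rho (V_1^2 - V_2^2)
delta_P = 0.5·1000·(2.445² − 3.974²)/1000 = -4.907 kPa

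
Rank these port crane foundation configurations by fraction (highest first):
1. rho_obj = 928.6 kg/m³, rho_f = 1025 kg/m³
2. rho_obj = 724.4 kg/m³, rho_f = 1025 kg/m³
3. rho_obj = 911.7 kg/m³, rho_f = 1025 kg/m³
Case 1: fraction = 0.906
Case 2: fraction = 0.7067
Case 3: fraction = 0.8895
Ranking (highest first): 1, 3, 2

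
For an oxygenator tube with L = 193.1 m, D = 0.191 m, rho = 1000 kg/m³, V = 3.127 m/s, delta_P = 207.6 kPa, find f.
Formula: \Delta P = f \frac{L}{D} \frac{\rho V^2}{2}
Substituting knowns: 207.6 = f·(193.1/0.191)·0.5·1000·3.127²/1000
Solving for f: f = (207.6·1000)/((193.1/0.191)·0.5·1000·3.127²) = 0.042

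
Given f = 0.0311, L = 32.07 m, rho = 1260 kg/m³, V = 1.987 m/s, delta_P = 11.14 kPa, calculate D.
Formula: \Delta P = f \frac{L}{D} \frac{\rho V^2}{2}
Substituting knowns: 11.14 = 0.0311·(32.07/D)·0.5·1260·1.987²/1000
Solving for D: D = 0.0311·32.07·0.5·1260·1.987²/(11.14·1000) = 0.2227 m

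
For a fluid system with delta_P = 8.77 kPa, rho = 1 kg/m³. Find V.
Formula: V = \sqrt{\frac{2 \Delta P}{\rho}}
V = √(2·(8.77·1000)/1) = 132.4 m/s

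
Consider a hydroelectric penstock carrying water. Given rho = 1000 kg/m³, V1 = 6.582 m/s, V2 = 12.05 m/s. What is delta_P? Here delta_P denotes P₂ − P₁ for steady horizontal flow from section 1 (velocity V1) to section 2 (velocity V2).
Formula: \Delta P = \frac{1}{2} \rho (V_1^2 - V_2^2)
delta_P = 0.5·1000·(6.582² − 12.05²)/1000 = -50.94 kPa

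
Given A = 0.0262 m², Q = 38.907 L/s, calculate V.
Formula: Q = A V
Substituting knowns: 38.907 = 0.0262·V·1000
Solving for V: V = (38.907/1000)/0.0262 = 1.485 m/s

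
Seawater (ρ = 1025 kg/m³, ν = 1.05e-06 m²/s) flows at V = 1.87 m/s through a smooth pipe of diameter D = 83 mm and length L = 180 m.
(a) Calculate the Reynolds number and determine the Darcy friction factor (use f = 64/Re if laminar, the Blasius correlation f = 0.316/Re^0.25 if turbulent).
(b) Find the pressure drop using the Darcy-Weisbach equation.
(a) Re = V·D/ν = 1.87·0.083/1.05e-06 = 147820 → turbulent (Re > 4000); f = 0.316/Re^0.25 = 0.316/147820^0.25 = 0.016116 (Blasius is strictly valid for Re ≲ 1e5; used here as the smooth-pipe estimate the problem specifies)
(b) Darcy-Weisbach: ΔP = f·(L/D)·½ρV²/1000 = 0.016116·(180/0.083)·½·1025·1.87²/1000 = 62.64 kPa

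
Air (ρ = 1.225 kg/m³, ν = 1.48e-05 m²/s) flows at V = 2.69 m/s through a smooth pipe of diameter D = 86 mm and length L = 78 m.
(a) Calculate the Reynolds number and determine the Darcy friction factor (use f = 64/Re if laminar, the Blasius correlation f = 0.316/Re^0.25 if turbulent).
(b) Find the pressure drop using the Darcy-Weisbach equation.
(a) Re = V·D/ν = 2.69·0.086/1.48e-05 = 15631 → turbulent (Re > 4000); f = 0.316/Re^0.25 = 0.316/15631^0.25 = 0.028261
(b) Darcy-Weisbach: ΔP = f·(L/D)·½ρV²/1000 = 0.028261·(78/0.086)·½·1.225·2.69²/1000 = 0.1136 kPa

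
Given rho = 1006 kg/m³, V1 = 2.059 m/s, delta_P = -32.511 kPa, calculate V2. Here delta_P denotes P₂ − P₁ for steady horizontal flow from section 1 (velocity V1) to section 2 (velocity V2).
Formula: \Delta P = \frac{1}{2} \rho (V_1^2 - V_2^2)
Substituting knowns: -32.511 = 0.5·1006·(2.059² − V2²)/1000
Solving for V2: V2 = √(2.059² − 2·(-32.511·1000)/1006) = 8.299 m/s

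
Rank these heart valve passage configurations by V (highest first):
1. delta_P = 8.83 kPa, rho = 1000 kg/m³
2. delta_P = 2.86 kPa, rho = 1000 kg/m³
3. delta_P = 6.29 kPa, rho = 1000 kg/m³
Case 1: V = 4.202 m/s
Case 2: V = 2.392 m/s
Case 3: V = 3.547 m/s
Ranking (highest first): 1, 3, 2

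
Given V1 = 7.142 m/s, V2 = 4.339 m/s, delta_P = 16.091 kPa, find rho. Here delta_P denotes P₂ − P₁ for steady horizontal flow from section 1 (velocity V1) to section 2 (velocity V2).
Formula: \Delta P = \frac{1}{2} \rho (V_1^2 - V_2^2)
Substituting knowns: 16.091 = 0.5·rho·(7.142² − 4.339²)/1000
Solving for rho: rho = 2·(16.091·1000)/(7.142² − 4.339²) = 1000 kg/m³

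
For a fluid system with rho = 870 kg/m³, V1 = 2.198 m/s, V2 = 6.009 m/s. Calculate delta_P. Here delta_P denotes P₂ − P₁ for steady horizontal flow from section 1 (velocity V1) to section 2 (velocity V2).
Formula: \Delta P = \frac{1}{2} \rho (V_1^2 - V_2^2)
delta_P = 0.5·870·(2.198² − 6.009²)/1000 = -13.61 kPa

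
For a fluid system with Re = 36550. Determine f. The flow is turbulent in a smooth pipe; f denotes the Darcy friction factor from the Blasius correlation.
Formula: f = \frac{0.316}{Re^{0.25}}
f = 0.316/36550^0.25 = 0.02285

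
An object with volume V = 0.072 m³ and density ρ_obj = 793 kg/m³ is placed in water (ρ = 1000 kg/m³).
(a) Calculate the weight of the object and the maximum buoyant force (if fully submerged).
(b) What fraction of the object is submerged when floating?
(a) W=rho_obj*g*V=793*9.81*0.072=560.1 N; F_B(max)=rho*g*V=1000*9.81*0.072=706.3 N
(b) Floating fraction=rho_obj/rho=793/1000=0.793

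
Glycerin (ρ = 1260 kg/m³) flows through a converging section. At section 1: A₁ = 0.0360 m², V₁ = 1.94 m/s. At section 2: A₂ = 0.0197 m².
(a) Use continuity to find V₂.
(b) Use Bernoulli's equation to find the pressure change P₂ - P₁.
(a) Continuity: A₁V₁=A₂V₂ -> V₂=A₁V₁/A₂=0.0360*1.94/0.0197=3.55 m/s
(b) Bernoulli: P₂-P₁=0.5*rho*(V₁^2-V₂^2)/1000=0.5*1260*(1.94^2-3.55^2)/1000=-5.569 kPa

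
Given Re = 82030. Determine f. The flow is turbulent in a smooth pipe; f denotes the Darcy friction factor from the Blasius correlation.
Formula: f = \frac{0.316}{Re^{0.25}}
f = 0.316/82030^0.25 = 0.01867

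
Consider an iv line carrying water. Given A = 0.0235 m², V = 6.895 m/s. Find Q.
Formula: Q = A V
Q = 0.0235·6.895·1000 = 162 L/s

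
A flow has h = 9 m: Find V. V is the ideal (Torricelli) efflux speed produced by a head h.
Formula: V = \sqrt{2 g h}
V = √(2·9.81·9) = 13.29 m/s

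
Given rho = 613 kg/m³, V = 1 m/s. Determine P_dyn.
Formula: P_{dyn} = \frac{1}{2} \rho V^2
P_dyn = 0.5·613·1²/1000 = 0.3065 kPa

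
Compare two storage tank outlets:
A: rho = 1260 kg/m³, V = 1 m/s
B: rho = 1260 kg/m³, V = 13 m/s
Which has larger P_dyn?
P_dyn(A) = 0.63 kPa, P_dyn(B) = 106.5 kPa. Answer: B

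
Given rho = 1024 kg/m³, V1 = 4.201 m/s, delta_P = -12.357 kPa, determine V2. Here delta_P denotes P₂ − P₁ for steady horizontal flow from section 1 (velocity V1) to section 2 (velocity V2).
Formula: \Delta P = \frac{1}{2} \rho (V_1^2 - V_2^2)
Substituting knowns: -12.357 = 0.5·1024·(4.201² − V2²)/1000
Solving for V2: V2 = √(4.201² − 2·(-12.357·1000)/1024) = 6.464 m/s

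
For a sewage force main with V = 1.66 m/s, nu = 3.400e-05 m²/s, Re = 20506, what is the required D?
Formula: Re = \frac{V D}{\nu}
Substituting knowns: 20506 = 1.66·D/3.400e-05
Solving for D: D = 20506·3.400e-05/1.66 = 0.42 m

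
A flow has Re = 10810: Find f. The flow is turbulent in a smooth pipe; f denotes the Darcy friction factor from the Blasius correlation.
Formula: f = \frac{0.316}{Re^{0.25}}
f = 0.316/10810^0.25 = 0.03099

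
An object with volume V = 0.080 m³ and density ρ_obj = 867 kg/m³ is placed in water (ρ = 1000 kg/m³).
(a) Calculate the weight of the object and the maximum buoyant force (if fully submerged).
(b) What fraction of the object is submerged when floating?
(a) W=rho_obj*g*V=867*9.81*0.080=680.4 N; F_B(max)=rho*g*V=1000*9.81*0.080=784.8 N
(b) Floating fraction=rho_obj/rho=867/1000=0.867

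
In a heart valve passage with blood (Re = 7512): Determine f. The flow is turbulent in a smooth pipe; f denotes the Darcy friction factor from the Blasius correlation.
Formula: f = \frac{0.316}{Re^{0.25}}
f = 0.316/7512^0.25 = 0.03394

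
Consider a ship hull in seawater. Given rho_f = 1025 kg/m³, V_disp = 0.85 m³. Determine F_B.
Formula: F_B = \rho_f g V_{disp}
F_B = 1025·9.81·0.85 = 8547 N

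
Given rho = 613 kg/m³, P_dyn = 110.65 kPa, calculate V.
Formula: P_{dyn} = \frac{1}{2} \rho V^2
Substituting knowns: 110.65 = 0.5·613·V²/1000
Solving for V: V = √(2·(110.65·1000)/613) = 19 m/s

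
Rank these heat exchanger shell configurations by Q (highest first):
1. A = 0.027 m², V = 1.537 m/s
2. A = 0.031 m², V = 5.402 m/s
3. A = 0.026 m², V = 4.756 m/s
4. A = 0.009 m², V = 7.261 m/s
Case 1: Q = 41.5 L/s
Case 2: Q = 167.5 L/s
Case 3: Q = 123.7 L/s
Case 4: Q = 65.35 L/s
Ranking (highest first): 2, 3, 4, 1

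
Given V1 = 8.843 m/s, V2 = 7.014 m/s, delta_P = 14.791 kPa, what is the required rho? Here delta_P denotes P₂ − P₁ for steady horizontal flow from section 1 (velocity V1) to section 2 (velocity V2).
Formula: \Delta P = \frac{1}{2} \rho (V_1^2 - V_2^2)
Substituting knowns: 14.791 = 0.5·rho·(8.843² − 7.014²)/1000
Solving for rho: rho = 2·(14.791·1000)/(8.843² − 7.014²) = 1020 kg/m³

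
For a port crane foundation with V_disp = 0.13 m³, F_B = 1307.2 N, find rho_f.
Formula: F_B = \rho_f g V_{disp}
Substituting knowns: 1307.2 = rho_f·9.81·0.13
Solving for rho_f: rho_f = 1307.2/(9.81·0.13) = 1025 kg/m³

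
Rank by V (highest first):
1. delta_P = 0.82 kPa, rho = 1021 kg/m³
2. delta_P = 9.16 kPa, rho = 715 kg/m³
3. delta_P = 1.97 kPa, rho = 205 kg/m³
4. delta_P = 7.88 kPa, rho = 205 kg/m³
Case 1: V = 1.267 m/s
Case 2: V = 5.062 m/s
Case 3: V = 4.384 m/s
Case 4: V = 8.768 m/s
Ranking (highest first): 4, 2, 3, 1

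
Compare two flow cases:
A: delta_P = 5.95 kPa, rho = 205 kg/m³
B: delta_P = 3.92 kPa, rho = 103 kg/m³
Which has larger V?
V(A) = 7.619 m/s, V(B) = 8.724 m/s. Answer: B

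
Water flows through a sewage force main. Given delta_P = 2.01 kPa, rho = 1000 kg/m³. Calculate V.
Formula: V = \sqrt{\frac{2 \Delta P}{\rho}}
V = √(2·(2.01·1000)/1000) = 2.005 m/s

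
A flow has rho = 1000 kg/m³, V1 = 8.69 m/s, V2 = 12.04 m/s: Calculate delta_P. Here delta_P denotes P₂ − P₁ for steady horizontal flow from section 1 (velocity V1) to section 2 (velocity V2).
Formula: \Delta P = \frac{1}{2} \rho (V_1^2 - V_2^2)
delta_P = 0.5·1000·(8.69² − 12.04²)/1000 = -34.72 kPa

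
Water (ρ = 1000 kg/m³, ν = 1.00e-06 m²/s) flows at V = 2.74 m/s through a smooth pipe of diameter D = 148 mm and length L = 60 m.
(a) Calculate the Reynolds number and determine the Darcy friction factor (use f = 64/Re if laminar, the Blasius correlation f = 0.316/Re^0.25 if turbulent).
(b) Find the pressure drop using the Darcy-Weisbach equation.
(a) Re = V·D/ν = 2.74·0.148/1.00e-06 = 405520 → turbulent (Re > 4000); f = 0.316/Re^0.25 = 0.316/405520^0.25 = 0.012522 (Blasius is strictly valid for Re ≲ 1e5; used here as the smooth-pipe estimate the problem specifies)
(b) Darcy-Weisbach: ΔP = f·(L/D)·½ρV²/1000 = 0.012522·(60/0.148)·½·1000·2.74²/1000 = 19.06 kPa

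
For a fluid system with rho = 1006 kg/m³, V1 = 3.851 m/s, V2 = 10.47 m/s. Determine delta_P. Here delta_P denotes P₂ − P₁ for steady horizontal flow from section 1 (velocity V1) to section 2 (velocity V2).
Formula: \Delta P = \frac{1}{2} \rho (V_1^2 - V_2^2)
delta_P = 0.5·1006·(3.851² − 10.47²)/1000 = -47.68 kPa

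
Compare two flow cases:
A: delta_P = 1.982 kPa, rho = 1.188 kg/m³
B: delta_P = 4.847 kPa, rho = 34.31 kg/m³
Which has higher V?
V(A) = 57.76 m/s, V(B) = 16.81 m/s. Answer: A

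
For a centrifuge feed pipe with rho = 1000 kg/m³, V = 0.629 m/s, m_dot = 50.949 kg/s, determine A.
Formula: \dot{m} = \rho A V
Substituting knowns: 50.949 = 1000·A·0.629
Solving for A: A = 50.949/(1000·0.629) = 0.081 m²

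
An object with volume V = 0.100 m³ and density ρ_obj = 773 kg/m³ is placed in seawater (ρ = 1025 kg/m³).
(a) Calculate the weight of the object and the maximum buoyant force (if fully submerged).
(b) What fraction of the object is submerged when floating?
(a) W=rho_obj*g*V=773*9.81*0.100=758.3 N; F_B(max)=rho*g*V=1025*9.81*0.100=1005.5 N
(b) Floating fraction=rho_obj/rho=773/1025=0.754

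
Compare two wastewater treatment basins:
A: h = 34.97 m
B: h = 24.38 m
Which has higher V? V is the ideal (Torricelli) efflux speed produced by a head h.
V(A) = 26.19 m/s, V(B) = 21.87 m/s. Answer: A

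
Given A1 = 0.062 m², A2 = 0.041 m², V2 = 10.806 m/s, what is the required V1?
Formula: V_2 = \frac{A_1 V_1}{A_2}
Substituting knowns: 10.806 = 0.062·V1/0.041
Solving for V1: V1 = 10.806·0.041/0.062 = 7.146 m/s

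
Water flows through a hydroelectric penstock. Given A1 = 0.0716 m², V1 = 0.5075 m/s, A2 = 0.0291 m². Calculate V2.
Formula: V_2 = \frac{A_1 V_1}{A_2}
V2 = 0.0716·0.5075/0.0291 = 1.249 m/s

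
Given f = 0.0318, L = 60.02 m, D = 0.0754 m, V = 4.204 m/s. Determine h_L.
Formula: h_L = f \frac{L}{D} \frac{V^2}{2g}
h_L = 0.0318·(60.02/0.0754)·4.204²/(2·9.81) = 22.8 m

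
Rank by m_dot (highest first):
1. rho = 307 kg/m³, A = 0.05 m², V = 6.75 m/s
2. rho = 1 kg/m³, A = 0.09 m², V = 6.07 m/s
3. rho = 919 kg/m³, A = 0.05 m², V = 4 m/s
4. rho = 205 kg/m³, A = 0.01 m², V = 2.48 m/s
Case 1: m_dot = 103.6 kg/s
Case 2: m_dot = 0.5463 kg/s
Case 3: m_dot = 183.8 kg/s
Case 4: m_dot = 5.084 kg/s
Ranking (highest first): 3, 1, 4, 2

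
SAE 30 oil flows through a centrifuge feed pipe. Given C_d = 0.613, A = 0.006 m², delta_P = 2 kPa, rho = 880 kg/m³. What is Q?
Formula: Q = C_d A \sqrt{\frac{2 \Delta P}{\rho}}
Q = 0.613·0.006·√(2·(2·1000)/880)·1000 = 7.842 L/s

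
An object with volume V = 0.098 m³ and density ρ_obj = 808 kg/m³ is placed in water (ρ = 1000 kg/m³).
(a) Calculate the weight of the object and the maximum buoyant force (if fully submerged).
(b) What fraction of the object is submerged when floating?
(a) W=rho_obj*g*V=808*9.81*0.098=776.8 N; F_B(max)=rho*g*V=1000*9.81*0.098=961.4 N
(b) Floating fraction=rho_obj/rho=808/1000=0.808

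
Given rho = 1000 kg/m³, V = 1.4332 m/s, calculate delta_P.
Formula: V = \sqrt{\frac{2 \Delta P}{\rho}}
Substituting knowns: 1.4332 = √(2·(delta_P·1000)/1000)
Solving for delta_P: delta_P = 1.4332²·1000/2/1000 = 1.027 kPa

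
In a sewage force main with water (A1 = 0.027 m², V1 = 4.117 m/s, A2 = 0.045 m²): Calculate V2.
Formula: V_2 = \frac{A_1 V_1}{A_2}
V2 = 0.027·4.117/0.045 = 2.47 m/s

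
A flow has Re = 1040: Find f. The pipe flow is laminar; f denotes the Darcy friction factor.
Formula: f = \frac{64}{Re}
f = 64/1040 = 0.06154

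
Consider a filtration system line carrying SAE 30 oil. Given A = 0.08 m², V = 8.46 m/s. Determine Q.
Formula: Q = A V
Q = 0.08·8.46·1000 = 676.8 L/s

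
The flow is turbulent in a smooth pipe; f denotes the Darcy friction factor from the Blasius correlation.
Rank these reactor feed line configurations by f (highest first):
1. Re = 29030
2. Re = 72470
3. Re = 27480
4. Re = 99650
Case 1: f = 0.02421
Case 2: f = 0.01926
Case 3: f = 0.02454
Case 4: f = 0.01779
Ranking (highest first): 3, 1, 2, 4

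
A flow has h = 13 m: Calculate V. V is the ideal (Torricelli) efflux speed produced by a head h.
Formula: V = \sqrt{2 g h}
V = √(2·9.81·13) = 15.97 m/s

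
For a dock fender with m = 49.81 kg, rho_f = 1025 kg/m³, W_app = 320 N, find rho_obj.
Formula: W_{app} = mg\left(1 - \frac{\rho_f}{\rho_{obj}}\right)
Substituting knowns: 320 = 49.81·9.81·(1 − 1025/rho_obj)
Solving for rho_obj: rho_obj = 1025/(1 − 320/(49.81·9.81)) = 2970 kg/m³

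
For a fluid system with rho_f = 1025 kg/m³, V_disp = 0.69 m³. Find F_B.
Formula: F_B = \rho_f g V_{disp}
F_B = 1025·9.81·0.69 = 6938 N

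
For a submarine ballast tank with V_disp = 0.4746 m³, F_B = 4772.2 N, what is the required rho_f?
Formula: F_B = \rho_f g V_{disp}
Substituting knowns: 4772.2 = rho_f·9.81·0.4746
Solving for rho_f: rho_f = 4772.2/(9.81·0.4746) = 1025 kg/m³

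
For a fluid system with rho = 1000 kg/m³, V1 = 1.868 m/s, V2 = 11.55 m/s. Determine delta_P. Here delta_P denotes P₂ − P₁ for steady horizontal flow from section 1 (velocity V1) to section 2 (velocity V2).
Formula: \Delta P = \frac{1}{2} \rho (V_1^2 - V_2^2)
delta_P = 0.5·1000·(1.868² − 11.55²)/1000 = -64.96 kPa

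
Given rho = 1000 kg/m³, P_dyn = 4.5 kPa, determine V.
Formula: P_{dyn} = \frac{1}{2} \rho V^2
Substituting knowns: 4.5 = 0.5·1000·V²/1000
Solving for V: V = √(2·(4.5·1000)/1000) = 3 m/s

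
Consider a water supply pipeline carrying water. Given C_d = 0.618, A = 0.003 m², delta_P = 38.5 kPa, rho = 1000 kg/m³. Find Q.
Formula: Q = C_d A \sqrt{\frac{2 \Delta P}{\rho}}
Q = 0.618·0.003·√(2·(38.5·1000)/1000)·1000 = 16.27 L/s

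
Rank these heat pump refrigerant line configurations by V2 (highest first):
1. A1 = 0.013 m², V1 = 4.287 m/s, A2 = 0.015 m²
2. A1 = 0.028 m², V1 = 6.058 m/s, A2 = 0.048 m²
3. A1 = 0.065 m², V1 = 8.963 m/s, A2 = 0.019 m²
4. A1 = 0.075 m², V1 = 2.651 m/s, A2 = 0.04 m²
Case 1: V2 = 3.715 m/s
Case 2: V2 = 3.534 m/s
Case 3: V2 = 30.66 m/s
Case 4: V2 = 4.971 m/s
Ranking (highest first): 3, 4, 1, 2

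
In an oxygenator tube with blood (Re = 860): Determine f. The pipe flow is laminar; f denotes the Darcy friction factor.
Formula: f = \frac{64}{Re}
f = 64/860 = 0.07442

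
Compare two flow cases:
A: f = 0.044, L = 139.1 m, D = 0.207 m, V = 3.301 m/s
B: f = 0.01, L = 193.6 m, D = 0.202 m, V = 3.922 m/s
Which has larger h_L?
h_L(A) = 16.42 m, h_L(B) = 7.514 m. Answer: A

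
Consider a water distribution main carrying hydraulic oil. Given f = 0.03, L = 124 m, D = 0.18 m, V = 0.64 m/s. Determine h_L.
Formula: h_L = f \frac{L}{D} \frac{V^2}{2g}
h_L = 0.03·(124/0.18)·0.64²/(2·9.81) = 0.4315 m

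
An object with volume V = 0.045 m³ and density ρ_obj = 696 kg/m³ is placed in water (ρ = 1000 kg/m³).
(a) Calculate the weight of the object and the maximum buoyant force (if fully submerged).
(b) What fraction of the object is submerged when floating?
(a) W=rho_obj*g*V=696*9.81*0.045=307.2 N; F_B(max)=rho*g*V=1000*9.81*0.045=441.4 N
(b) Floating fraction=rho_obj/rho=696/1000=0.696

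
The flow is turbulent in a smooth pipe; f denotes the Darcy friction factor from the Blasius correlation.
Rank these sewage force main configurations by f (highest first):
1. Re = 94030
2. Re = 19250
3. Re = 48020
Case 1: f = 0.01805
Case 2: f = 0.02683
Case 3: f = 0.02135
Ranking (highest first): 2, 3, 1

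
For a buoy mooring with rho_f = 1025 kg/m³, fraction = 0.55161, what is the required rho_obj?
Formula: f_{sub} = \frac{\rho_{obj}}{\rho_f}
Substituting knowns: 0.55161 = rho_obj/1025
Solving for rho_obj: rho_obj = 0.55161·1025 = 565.4 kg/m³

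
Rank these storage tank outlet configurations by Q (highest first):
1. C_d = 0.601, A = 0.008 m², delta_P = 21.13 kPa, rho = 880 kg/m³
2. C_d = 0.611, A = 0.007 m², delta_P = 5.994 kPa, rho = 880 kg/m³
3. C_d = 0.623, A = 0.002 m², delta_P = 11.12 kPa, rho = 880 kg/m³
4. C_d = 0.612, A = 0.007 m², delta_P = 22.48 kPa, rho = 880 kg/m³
Case 1: Q = 33.32 L/s
Case 2: Q = 15.79 L/s
Case 3: Q = 6.264 L/s
Case 4: Q = 30.62 L/s
Ranking (highest first): 1, 4, 2, 3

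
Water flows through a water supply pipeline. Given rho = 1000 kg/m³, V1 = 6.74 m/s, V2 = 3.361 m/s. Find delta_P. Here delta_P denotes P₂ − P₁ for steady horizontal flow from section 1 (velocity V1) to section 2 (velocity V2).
Formula: \Delta P = \frac{1}{2} \rho (V_1^2 - V_2^2)
delta_P = 0.5·1000·(6.74² − 3.361²)/1000 = 17.07 kPa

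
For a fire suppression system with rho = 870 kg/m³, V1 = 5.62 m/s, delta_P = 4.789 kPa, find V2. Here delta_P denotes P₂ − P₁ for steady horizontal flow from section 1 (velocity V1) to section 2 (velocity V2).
Formula: \Delta P = \frac{1}{2} \rho (V_1^2 - V_2^2)
Substituting knowns: 4.789 = 0.5·870·(5.62² − V2²)/1000
Solving for V2: V2 = √(5.62² − 2·(4.789·1000)/870) = 4.536 m/s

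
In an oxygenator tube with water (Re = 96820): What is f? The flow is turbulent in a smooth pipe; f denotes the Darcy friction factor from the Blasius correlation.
Formula: f = \frac{0.316}{Re^{0.25}}
f = 0.316/96820^0.25 = 0.01791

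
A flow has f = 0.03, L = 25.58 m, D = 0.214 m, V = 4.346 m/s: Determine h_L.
Formula: h_L = f \frac{L}{D} \frac{V^2}{2g}
h_L = 0.03·(25.58/0.214)·4.346²/(2·9.81) = 3.452 m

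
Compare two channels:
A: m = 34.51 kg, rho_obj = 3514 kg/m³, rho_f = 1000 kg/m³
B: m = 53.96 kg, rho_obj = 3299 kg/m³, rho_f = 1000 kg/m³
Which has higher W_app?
W_app(A) = 242.2 N, W_app(B) = 368.9 N. Answer: B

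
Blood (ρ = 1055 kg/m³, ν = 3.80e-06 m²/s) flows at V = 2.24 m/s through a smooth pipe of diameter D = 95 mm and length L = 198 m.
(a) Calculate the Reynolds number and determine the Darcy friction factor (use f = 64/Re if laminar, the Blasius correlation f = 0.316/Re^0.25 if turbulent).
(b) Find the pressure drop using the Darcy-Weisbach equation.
(a) Re = V·D/ν = 2.24·0.095/3.80e-06 = 56000 → turbulent (Re > 4000); f = 0.316/Re^0.25 = 0.316/56000^0.25 = 0.020542
(b) Darcy-Weisbach: ΔP = f·(L/D)·½ρV²/1000 = 0.020542·(198/0.095)·½·1055·2.24²/1000 = 113.3 kPa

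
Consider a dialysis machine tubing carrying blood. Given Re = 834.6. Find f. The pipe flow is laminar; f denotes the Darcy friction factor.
Formula: f = \frac{64}{Re}
f = 64/834.6 = 0.07668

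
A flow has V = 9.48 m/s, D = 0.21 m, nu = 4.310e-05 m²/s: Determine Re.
Formula: Re = \frac{V D}{\nu}
Re = 9.48·0.21/4.310e-05 = 46190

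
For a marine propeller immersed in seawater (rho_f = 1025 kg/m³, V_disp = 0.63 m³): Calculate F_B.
Formula: F_B = \rho_f g V_{disp}
F_B = 1025·9.81·0.63 = 6335 N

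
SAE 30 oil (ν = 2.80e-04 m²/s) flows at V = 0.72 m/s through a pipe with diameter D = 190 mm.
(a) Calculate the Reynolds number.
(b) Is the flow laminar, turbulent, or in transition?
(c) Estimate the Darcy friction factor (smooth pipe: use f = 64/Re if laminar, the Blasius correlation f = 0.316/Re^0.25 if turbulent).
(a) Re = V·D/ν = 0.72·0.19/2.80e-04 = 488.57
(b) Flow regime: laminar (Re < 2300)
(c) Friction factor: f = 64/Re = 64/488.57 = 0.131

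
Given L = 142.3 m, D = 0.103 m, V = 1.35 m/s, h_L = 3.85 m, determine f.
Formula: h_L = f \frac{L}{D} \frac{V^2}{2g}
Substituting knowns: 3.85 = f·(142.3/0.103)·1.35²/(2·9.81)
Solving for f: f = 3.85·2·9.81/((142.3/0.103)·1.35²) = 0.03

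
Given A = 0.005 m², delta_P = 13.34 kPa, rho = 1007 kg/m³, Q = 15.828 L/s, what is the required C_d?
Formula: Q = C_d A \sqrt{\frac{2 \Delta P}{\rho}}
Substituting knowns: 15.828 = C_d·0.005·√(2·(13.34·1000)/1007)·1000
Solving for C_d: C_d = (15.828/1000)/(0.005·√(2·(13.34·1000)/1007)) = 0.615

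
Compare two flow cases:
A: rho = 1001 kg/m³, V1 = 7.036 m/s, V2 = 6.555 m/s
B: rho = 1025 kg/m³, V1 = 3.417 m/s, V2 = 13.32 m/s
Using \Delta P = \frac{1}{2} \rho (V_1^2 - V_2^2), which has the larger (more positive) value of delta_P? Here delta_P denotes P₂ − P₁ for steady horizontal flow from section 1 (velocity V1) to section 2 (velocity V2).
delta_P(A) = 3.272 kPa, delta_P(B) = -84.95 kPa. Answer: A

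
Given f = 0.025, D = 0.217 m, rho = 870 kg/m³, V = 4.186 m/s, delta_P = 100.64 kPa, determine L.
Formula: \Delta P = f \frac{L}{D} \frac{\rho V^2}{2}
Substituting knowns: 100.64 = 0.025·(L/0.217)·0.5·870·4.186²/1000
Solving for L: L = (100.64·1000)·0.217/(0.025·0.5·870·4.186²) = 114.6 m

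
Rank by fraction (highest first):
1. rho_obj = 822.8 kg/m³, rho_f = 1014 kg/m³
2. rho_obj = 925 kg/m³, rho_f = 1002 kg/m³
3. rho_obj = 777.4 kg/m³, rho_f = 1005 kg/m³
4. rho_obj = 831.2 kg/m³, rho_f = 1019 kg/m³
Case 1: fraction = 0.8114
Case 2: fraction = 0.9232
Case 3: fraction = 0.7735
Case 4: fraction = 0.8157
Ranking (highest first): 2, 4, 1, 3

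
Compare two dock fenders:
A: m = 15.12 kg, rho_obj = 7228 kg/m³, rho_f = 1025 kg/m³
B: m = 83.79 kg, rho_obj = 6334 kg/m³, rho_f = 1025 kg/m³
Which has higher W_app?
W_app(A) = 127.3 N, W_app(B) = 689 N. Answer: B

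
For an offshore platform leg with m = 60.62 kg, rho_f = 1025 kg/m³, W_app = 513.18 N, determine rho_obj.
Formula: W_{app} = mg\left(1 - \frac{\rho_f}{\rho_{obj}}\right)
Substituting knowns: 513.18 = 60.62·9.81·(1 − 1025/rho_obj)
Solving for rho_obj: rho_obj = 1025/(1 − 513.18/(60.62·9.81)) = 7479 kg/m³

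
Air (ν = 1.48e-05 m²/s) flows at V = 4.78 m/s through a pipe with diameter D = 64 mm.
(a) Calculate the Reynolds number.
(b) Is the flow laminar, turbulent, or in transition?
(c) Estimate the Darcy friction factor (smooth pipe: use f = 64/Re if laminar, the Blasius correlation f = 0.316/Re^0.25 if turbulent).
(a) Re = V·D/ν = 4.78·0.064/1.48e-05 = 20670
(b) Flow regime: turbulent (Re > 4000)
(c) Friction factor: f = 0.316/Re^0.25 = 0.316/20670^0.25 = 0.02635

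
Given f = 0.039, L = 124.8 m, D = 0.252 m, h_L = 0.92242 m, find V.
Formula: h_L = f \frac{L}{D} \frac{V^2}{2g}
Substituting knowns: 0.92242 = 0.039·(124.8/0.252)·V²/(2·9.81)
Solving for V: V = √(0.92242·2·9.81/(0.039·(124.8/0.252))) = 0.968 m/s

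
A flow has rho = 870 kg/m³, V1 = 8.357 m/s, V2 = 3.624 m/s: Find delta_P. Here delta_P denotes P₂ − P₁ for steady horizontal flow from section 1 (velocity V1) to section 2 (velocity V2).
Formula: \Delta P = \frac{1}{2} \rho (V_1^2 - V_2^2)
delta_P = 0.5·870·(8.357² − 3.624²)/1000 = 24.67 kPa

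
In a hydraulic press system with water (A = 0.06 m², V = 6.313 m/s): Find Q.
Formula: Q = A V
Q = 0.06·6.313·1000 = 378.8 L/s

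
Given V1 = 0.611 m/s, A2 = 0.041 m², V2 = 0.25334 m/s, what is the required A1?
Formula: V_2 = \frac{A_1 V_1}{A_2}
Substituting knowns: 0.25334 = A1·0.611/0.041
Solving for A1: A1 = 0.25334·0.041/0.611 = 0.017 m²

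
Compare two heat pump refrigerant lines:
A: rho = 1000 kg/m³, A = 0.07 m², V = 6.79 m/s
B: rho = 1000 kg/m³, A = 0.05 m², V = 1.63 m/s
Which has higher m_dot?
m_dot(A) = 475.3 kg/s, m_dot(B) = 81.5 kg/s. Answer: A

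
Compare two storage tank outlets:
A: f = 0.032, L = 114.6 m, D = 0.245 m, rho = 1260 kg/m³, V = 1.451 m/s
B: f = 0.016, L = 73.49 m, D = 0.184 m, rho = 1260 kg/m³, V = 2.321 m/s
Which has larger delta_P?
delta_P(A) = 19.85 kPa, delta_P(B) = 21.69 kPa. Answer: B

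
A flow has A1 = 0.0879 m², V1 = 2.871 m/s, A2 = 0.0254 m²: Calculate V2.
Formula: V_2 = \frac{A_1 V_1}{A_2}
V2 = 0.0879·2.871/0.0254 = 9.935 m/s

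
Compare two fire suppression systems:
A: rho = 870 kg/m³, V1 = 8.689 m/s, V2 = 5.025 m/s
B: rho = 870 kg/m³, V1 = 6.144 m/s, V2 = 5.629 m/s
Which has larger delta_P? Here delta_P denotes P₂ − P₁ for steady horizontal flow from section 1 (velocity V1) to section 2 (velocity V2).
delta_P(A) = 21.86 kPa, delta_P(B) = 2.637 kPa. Answer: A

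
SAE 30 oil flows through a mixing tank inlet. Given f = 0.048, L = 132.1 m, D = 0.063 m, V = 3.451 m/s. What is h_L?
Formula: h_L = f \frac{L}{D} \frac{V^2}{2g}
h_L = 0.048·(132.1/0.063)·3.451²/(2·9.81) = 61.09 m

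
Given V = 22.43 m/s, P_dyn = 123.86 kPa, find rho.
Formula: P_{dyn} = \frac{1}{2} \rho V^2
Substituting knowns: 123.86 = 0.5·rho·22.43²/1000
Solving for rho: rho = 2·(123.86·1000)/22.43² = 492.4 kg/m³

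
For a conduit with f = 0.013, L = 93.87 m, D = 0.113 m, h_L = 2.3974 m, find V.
Formula: h_L = f \frac{L}{D} \frac{V^2}{2g}
Substituting knowns: 2.3974 = 0.013·(93.87/0.113)·V²/(2·9.81)
Solving for V: V = √(2.3974·2·9.81/(0.013·(93.87/0.113))) = 2.087 m/s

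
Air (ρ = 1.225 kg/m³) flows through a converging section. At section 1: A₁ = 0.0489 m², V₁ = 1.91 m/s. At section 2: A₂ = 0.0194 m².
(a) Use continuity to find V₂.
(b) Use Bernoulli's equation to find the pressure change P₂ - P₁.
(a) Continuity: A₁V₁=A₂V₂ -> V₂=A₁V₁/A₂=0.0489*1.91/0.0194=4.81 m/s
(b) Bernoulli: P₂-P₁=0.5*rho*(V₁^2-V₂^2)/1000=0.5*1.225*(1.91^2-4.81^2)/1000=-0.01194 kPa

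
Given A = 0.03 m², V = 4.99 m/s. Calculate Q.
Formula: Q = A V
Q = 0.03·4.99·1000 = 149.7 L/s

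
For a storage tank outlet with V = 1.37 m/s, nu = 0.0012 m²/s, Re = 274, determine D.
Formula: Re = \frac{V D}{\nu}
Substituting knowns: 274 = 1.37·D/0.0012
Solving for D: D = 274·0.0012/1.37 = 0.24 m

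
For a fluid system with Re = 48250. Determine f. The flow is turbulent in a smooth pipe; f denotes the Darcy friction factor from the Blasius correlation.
Formula: f = \frac{0.316}{Re^{0.25}}
f = 0.316/48250^0.25 = 0.02132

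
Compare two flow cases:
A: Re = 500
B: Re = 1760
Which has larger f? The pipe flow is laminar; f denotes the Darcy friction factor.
f(A) = 0.128, f(B) = 0.03636. Answer: A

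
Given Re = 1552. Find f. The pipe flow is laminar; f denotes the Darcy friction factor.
Formula: f = \frac{64}{Re}
f = 64/1552 = 0.04124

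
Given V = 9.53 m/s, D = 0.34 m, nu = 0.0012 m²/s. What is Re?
Formula: Re = \frac{V D}{\nu}
Re = 9.53·0.34/0.0012 = 2700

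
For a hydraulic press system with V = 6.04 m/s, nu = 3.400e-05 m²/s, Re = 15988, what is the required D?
Formula: Re = \frac{V D}{\nu}
Substituting knowns: 15988 = 6.04·D/3.400e-05
Solving for D: D = 15988·3.400e-05/6.04 = 0.09 m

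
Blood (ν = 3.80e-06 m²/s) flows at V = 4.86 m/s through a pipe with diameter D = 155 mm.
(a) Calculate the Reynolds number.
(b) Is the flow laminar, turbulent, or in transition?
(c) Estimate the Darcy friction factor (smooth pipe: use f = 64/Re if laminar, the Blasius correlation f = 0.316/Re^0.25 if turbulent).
(a) Re = V·D/ν = 4.86·0.155/3.80e-06 = 198240
(b) Flow regime: turbulent (Re > 4000)
(c) Friction factor: f = 0.316/Re^0.25 = 0.316/198240^0.25 = 0.01498 (Blasius is strictly valid for Re ≲ 1e5; used here as the smooth-pipe estimate the problem specifies)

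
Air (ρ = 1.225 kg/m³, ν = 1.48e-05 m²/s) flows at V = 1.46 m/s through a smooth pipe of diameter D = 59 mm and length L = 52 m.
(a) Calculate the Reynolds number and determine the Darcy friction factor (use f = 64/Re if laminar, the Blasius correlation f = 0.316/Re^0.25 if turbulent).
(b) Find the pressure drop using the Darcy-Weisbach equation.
(a) Re = V·D/ν = 1.46·0.059/1.48e-05 = 5820.3 → turbulent (Re > 4000); f = 0.316/Re^0.25 = 0.316/5820.3^0.25 = 0.036179
(b) Darcy-Weisbach: ΔP = f·(L/D)·½ρV²/1000 = 0.036179·(52/0.059)·½·1.225·1.46²/1000 = 0.04163 kPa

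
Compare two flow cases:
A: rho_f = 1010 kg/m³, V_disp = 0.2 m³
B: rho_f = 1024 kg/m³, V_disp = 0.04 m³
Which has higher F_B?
F_B(A) = 1982 N, F_B(B) = 401.8 N. Answer: A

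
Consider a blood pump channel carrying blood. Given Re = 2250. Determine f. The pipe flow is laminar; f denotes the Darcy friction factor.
Formula: f = \frac{64}{Re}
f = 64/2250 = 0.02844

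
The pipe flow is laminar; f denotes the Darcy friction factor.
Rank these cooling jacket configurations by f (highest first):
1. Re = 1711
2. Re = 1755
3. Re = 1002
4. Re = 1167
Case 1: f = 0.03741
Case 2: f = 0.03647
Case 3: f = 0.06387
Case 4: f = 0.05484
Ranking (highest first): 3, 4, 1, 2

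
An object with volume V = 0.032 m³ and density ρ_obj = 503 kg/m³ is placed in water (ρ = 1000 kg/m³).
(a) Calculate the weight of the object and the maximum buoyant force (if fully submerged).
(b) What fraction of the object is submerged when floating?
(a) W=rho_obj*g*V=503*9.81*0.032=157.9 N; F_B(max)=rho*g*V=1000*9.81*0.032=313.9 N
(b) Floating fraction=rho_obj/rho=503/1000=0.503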